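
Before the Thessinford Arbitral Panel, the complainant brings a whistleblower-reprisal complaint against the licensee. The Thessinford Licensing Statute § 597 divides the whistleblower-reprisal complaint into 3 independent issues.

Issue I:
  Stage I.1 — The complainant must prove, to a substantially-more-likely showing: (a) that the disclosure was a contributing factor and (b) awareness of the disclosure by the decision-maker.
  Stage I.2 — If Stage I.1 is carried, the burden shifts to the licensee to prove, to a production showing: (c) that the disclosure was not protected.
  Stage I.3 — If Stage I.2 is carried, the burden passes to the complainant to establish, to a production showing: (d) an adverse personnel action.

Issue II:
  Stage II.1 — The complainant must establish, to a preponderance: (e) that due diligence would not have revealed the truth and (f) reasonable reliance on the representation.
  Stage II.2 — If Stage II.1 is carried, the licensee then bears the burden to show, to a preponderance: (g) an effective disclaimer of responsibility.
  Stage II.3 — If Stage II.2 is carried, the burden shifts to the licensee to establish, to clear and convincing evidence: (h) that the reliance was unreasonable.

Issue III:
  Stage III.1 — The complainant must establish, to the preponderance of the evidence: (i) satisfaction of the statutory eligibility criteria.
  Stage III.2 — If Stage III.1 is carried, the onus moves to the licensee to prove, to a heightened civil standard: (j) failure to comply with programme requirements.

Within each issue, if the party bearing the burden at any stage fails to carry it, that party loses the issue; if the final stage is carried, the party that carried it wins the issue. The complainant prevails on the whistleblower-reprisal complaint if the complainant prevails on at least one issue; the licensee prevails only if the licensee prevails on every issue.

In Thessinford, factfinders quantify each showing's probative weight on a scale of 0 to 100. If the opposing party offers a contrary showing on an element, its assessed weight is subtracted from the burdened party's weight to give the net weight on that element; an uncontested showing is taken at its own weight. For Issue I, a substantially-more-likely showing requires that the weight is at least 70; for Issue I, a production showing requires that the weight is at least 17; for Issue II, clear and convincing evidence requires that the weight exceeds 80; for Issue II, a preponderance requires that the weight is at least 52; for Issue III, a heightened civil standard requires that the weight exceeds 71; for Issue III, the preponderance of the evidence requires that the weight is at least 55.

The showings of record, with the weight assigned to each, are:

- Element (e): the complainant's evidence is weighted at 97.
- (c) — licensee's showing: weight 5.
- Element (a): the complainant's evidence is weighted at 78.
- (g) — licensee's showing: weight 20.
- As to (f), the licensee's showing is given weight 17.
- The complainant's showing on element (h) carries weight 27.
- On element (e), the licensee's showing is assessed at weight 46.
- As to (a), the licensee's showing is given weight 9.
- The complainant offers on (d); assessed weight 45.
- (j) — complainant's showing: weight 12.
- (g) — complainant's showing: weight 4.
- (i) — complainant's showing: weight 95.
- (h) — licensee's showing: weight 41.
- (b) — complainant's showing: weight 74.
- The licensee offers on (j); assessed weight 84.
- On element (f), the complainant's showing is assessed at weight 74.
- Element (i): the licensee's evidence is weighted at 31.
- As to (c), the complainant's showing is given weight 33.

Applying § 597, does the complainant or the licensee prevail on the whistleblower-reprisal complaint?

— Issue I —
At Stage I.1 the complainant must meet a substantially-more-likely showing (weight is at least 70): on (a) the weight is 78 less the opposing 9 gives net 69, < 70, so (a) does not meet the standard; on (b) the weight is 74, ≥ 70, so (b) meets the standard.
  Not every element is met, so the complainant fails to carry Stage I.1.
The analysis ends at Stage I.1; the licensee prevails on this issue.
— Issue II —
Stage II.1 (complainant, a preponderance, weight is at least 52): (e) net 97−46=51 < 52 — fails; (f) net 74−17=57 ≥ 52 — meets.
  Not every element is met, so the complainant fails to carry Stage II.1.
The licensee prevails on this issue.
— Issue III —
Stage III.1 (complainant, the preponderance of the evidence, weight is at least 55): (i) net 95−31=64 ≥ 55 — meets.
  All elements met. The burden passes to the licensee.
Stage III.2 (licensee, a heightened civil standard, weight exceeds 71): (j) net 84−12=72 > 71 — meets.
  All elements met at the final stage.
Every stage carried; the licensee prevails on this issue.
Per-issue: Issue I → licensee; Issue II → licensee; Issue III → licensee. The complainant must prevail on at least one issue; overall, the licensee prevails.

licensee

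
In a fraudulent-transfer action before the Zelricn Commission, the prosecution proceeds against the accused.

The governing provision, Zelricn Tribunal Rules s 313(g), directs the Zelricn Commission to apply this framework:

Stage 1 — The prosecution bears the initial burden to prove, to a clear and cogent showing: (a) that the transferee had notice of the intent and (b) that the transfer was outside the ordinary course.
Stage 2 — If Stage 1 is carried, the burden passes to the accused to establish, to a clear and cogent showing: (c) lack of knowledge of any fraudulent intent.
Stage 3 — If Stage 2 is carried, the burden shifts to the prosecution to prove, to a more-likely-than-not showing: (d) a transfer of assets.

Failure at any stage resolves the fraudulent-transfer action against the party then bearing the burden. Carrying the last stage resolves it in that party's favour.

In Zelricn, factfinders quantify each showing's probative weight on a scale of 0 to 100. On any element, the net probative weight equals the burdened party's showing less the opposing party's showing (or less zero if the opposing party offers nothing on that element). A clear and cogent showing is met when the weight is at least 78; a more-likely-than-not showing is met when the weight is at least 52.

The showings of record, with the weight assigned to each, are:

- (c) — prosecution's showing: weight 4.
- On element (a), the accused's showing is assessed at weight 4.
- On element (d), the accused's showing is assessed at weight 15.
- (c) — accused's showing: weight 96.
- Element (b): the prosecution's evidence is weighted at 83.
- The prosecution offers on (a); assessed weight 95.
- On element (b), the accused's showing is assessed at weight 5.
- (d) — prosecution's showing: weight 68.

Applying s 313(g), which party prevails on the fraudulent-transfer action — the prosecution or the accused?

Stage 1 (prosecution, a clear and cogent showing, weight is at least 78): (a) net 95−4=91 ≥ 78 — meets; (b) net 83−5=78 ≥ 78 — meets.
  Stage 1 is satisfied; the onus moves to the accused.
Stage 2 (accused, a clear and cogent showing, weight is at least 78): (c) net 96−4=92 ≥ 78 — meets.
  Stage 2 carried; the burden shifts to the prosecution.
Stage 3 (prosecution, a more-likely-than-not showing, weight is at least 52): (d) net 68−15=53 ≥ 52 — meets.
  Stage 3 carried; the final stage is satisfied.
All stages carried — the prosecution prevails.

prosecution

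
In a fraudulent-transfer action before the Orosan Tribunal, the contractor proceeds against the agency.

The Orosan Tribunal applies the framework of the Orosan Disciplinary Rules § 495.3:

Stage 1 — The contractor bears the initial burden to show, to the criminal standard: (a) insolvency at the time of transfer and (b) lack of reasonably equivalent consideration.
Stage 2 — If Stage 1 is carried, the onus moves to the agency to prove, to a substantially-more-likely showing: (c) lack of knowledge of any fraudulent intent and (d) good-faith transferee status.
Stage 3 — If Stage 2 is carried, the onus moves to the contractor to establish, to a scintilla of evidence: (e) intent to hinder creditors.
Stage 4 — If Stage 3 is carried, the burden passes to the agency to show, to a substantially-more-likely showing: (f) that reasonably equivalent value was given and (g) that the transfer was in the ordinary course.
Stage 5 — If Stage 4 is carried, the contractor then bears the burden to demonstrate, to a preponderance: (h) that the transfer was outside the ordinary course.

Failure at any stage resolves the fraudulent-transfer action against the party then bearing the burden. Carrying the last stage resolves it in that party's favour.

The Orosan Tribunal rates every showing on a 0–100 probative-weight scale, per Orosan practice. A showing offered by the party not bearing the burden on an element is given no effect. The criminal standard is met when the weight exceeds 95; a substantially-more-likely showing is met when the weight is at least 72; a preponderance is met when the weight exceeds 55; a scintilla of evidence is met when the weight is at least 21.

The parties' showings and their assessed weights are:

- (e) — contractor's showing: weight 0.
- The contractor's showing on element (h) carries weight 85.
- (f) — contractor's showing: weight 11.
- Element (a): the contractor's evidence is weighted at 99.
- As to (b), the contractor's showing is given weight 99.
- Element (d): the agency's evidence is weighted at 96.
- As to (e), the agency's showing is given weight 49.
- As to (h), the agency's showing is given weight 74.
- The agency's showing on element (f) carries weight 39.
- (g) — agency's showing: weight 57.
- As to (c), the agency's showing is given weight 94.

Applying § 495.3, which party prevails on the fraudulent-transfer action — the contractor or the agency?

agency

At Stage 1 the contractor must meet the criminal standard (weight exceeds 95): on (a) the weight is 99, which does exceed 95, so (a) meets the standard; on (b) the weight is 99, which does exceed 95, so (b) meets the standard.
  The contractor carries Stage 1; the agency now bears the burden.
At Stage 2 the agency must meet a substantially-more-likely showing (weight is at least 72): on (c) the weight is 94, which does reach 72, so (c) meets the standard; on (d) the weight is 96, ≥ 72, so (d) meets the standard.
  Stage 2 is satisfied; the onus moves to the contractor.
At Stage 3 the contractor must meet a scintilla of evidence (weight is at least 21): on (e) the weight is 0 (the agency's 49 is given no effect), < 21, so (e) does not meet the standard.
  The contractor does not carry Stage 3.
The agency prevails.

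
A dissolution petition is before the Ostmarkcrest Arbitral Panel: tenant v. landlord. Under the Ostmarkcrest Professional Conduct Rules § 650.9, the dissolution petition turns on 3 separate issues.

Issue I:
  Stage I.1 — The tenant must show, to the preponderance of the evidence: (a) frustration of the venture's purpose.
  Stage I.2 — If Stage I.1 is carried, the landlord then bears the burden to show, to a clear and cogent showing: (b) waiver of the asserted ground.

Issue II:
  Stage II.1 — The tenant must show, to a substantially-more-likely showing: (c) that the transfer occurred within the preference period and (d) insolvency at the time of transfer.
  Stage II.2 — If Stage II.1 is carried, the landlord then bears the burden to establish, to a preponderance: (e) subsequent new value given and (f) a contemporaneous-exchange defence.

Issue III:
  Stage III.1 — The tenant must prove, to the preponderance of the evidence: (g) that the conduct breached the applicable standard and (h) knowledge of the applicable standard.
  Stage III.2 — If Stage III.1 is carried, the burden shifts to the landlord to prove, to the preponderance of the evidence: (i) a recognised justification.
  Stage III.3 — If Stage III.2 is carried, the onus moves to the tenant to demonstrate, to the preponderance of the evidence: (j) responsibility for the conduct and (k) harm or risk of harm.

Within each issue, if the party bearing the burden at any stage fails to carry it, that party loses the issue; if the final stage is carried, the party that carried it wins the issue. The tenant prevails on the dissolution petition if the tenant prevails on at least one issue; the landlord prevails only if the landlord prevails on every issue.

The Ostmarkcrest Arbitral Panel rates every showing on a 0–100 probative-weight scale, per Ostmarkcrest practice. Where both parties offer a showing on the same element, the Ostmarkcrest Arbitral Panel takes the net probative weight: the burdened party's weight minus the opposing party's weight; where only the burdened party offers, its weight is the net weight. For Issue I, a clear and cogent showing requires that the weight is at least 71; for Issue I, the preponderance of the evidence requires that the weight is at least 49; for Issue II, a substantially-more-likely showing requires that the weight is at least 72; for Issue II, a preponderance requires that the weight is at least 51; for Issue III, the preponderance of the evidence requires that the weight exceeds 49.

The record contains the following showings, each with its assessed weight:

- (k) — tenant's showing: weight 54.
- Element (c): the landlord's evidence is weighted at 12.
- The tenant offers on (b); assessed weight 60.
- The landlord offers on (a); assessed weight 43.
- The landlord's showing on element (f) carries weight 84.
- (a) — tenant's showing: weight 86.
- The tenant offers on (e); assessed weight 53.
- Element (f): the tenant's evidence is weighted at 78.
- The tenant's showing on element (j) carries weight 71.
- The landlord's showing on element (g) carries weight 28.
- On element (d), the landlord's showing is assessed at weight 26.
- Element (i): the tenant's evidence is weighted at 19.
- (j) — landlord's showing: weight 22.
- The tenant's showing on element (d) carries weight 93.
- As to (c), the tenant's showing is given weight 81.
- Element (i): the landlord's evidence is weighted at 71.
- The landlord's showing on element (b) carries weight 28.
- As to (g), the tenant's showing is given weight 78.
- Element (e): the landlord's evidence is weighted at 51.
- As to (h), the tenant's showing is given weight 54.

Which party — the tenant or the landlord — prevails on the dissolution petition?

— Issue I —
Stage I.1 (tenant, the preponderance of the evidence, weight is at least 49): (a) net 86−43=43 < 49 — fails.
  Stage I.1 not carried; the tenant fails its burden.
The landlord prevails on this issue.
— Issue II —
At Stage II.1 the tenant must meet a substantially-more-likely showing (weight is at least 72): on (c) the weight is 81 less the opposing 12 gives net 69, < 72, so (c) does not meet the standard; on (d) the weight is 93 less the opposing 26 gives net 67, < 72, so (d) does not meet the standard.
  The tenant does not carry Stage II.1.
So the landlord prevails on this issue.
— Issue III —
Stage III.1 (tenant, the preponderance of the evidence, weight exceeds 49): (g) net 78−28=50 > 49 — meets; (h) 54 > 49 — meets.
  Stage III.1 carried; the burden shifts to the landlord.
Stage III.2 (landlord, the preponderance of the evidence, weight exceeds 49): (i) net 71−19=52 > 49 — meets.
  All elements met. The burden passes to the tenant.
Stage III.3 (tenant, the preponderance of the evidence, weight exceeds 49): (j) net 71−22=49 ≤ 49 — fails; (k) 54 > 49 — meets.
  Not every element is met, so the tenant fails to carry Stage III.3.
The analysis ends at Stage III.3; the landlord prevails on this issue.
Per-issue: Issue I → landlord; Issue II → landlord; Issue III → landlord. The tenant must prevail on at least one issue; overall, the landlord prevails.

landlord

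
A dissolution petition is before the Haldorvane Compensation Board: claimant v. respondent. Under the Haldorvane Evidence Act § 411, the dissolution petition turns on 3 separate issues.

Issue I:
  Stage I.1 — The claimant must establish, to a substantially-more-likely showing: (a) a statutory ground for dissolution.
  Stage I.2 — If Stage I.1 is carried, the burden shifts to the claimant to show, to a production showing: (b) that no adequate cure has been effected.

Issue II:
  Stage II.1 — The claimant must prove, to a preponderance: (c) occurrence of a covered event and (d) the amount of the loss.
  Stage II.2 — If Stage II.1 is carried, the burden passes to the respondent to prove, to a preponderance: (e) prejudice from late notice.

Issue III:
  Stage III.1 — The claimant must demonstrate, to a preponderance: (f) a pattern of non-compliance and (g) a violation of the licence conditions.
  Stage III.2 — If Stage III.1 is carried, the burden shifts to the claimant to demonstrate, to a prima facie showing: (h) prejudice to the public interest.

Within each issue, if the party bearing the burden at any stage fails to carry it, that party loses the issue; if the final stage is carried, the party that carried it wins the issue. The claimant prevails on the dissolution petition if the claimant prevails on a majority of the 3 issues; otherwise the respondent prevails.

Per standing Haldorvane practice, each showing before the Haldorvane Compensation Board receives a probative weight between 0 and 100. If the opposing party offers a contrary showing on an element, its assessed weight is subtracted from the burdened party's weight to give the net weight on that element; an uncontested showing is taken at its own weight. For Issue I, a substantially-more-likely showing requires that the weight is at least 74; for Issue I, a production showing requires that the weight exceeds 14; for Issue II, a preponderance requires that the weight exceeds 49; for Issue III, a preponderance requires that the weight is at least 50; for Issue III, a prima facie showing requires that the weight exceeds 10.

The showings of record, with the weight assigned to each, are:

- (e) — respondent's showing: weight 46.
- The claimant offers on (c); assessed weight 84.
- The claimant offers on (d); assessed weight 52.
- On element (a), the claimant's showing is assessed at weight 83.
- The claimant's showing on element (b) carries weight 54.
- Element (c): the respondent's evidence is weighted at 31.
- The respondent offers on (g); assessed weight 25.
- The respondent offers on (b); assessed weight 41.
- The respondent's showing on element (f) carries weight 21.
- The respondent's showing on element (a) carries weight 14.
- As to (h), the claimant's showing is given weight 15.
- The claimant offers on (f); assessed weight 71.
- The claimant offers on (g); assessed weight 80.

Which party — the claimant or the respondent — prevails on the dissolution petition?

claimant

— Issue I —
At Stage I.1 the claimant must meet a substantially-more-likely showing (weight is at least 74): on (a) the weight is 83 less the opposing 14 gives net 69, which does not reach 74, so (a) does not meet the standard.
  The claimant does not carry Stage I.1.
The respondent prevails on this issue.
— Issue II —
At Stage II.1 the claimant must meet a preponderance (weight exceeds 49): on (c) the weight is 84 less the opposing 31 gives net 53, > 49, so (c) meets the standard; on (d) the weight is 52, which does exceed 49, so (d) meets the standard.
  Stage II.1 carried; the burden shifts to the respondent.
At Stage II.2 the respondent must meet a preponderance (weight exceeds 49): on (e) the weight is 46, which does not exceed 49, so (e) does not meet the standard.
  The respondent does not carry Stage II.2.
So the claimant prevails on this issue.
— Issue III —
At Stage III.1 the claimant must meet a preponderance (weight is at least 50): on (f) the weight is 71 less the opposing 21 gives net 50, ≥ 50, so (f) meets the standard; on (g) the weight is 80 less the opposing 25 gives net 55, which does reach 50, so (g) meets the standard.
  All elements met. The claimant retains the burden for Stage III.2.
At Stage III.2 the claimant must meet a prima facie showing (weight exceeds 10): on (h) the weight is 15, > 10, so (h) meets the standard.
  All elements met at the final stage.
Every stage carried; the claimant prevails on this issue.
Per-issue: Issue I → respondent; Issue II → claimant; Issue III → claimant. The claimant must prevail on a majority of issues; overall, the claimant prevails.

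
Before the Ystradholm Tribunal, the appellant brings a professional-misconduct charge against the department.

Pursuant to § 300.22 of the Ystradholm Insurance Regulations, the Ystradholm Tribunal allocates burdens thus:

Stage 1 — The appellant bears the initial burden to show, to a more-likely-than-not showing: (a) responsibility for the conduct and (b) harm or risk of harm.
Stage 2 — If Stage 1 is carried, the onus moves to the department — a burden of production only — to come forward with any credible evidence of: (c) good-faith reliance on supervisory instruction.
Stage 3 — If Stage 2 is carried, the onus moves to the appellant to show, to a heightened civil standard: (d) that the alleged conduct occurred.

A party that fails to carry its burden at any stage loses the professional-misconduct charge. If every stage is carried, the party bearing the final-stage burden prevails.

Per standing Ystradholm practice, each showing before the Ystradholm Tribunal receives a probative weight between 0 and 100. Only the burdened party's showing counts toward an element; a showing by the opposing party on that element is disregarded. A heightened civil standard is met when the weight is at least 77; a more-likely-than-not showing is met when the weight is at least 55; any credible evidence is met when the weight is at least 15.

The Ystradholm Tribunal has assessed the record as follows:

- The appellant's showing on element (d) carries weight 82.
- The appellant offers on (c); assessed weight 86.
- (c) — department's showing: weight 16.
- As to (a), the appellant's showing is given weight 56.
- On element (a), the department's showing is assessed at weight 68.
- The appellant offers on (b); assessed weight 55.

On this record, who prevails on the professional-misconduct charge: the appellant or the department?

appellant

At Stage 1 the appellant must meet a more-likely-than-not showing (weight is at least 55): on (a) the weight is 56 (the department's 68 is given no effect), ≥ 55, so (a) meets the standard; on (b) the weight is 55, ≥ 55, so (b) meets the standard.
  The appellant carries Stage 1; the department now bears the burden.
At Stage 2 the department must meet any credible evidence (weight is at least 15): on (c) the weight is 16 (the appellant's 86 is given no effect), which does reach 15, so (c) meets the standard.
  The department carries Stage 2; the appellant now bears the burden.
At Stage 3 the appellant must meet a heightened civil standard (weight is at least 77): on (d) the weight is 82, which does reach 77, so (d) meets the standard.
  The appellant carries the last stage.
With every stage satisfied, the appellant prevails.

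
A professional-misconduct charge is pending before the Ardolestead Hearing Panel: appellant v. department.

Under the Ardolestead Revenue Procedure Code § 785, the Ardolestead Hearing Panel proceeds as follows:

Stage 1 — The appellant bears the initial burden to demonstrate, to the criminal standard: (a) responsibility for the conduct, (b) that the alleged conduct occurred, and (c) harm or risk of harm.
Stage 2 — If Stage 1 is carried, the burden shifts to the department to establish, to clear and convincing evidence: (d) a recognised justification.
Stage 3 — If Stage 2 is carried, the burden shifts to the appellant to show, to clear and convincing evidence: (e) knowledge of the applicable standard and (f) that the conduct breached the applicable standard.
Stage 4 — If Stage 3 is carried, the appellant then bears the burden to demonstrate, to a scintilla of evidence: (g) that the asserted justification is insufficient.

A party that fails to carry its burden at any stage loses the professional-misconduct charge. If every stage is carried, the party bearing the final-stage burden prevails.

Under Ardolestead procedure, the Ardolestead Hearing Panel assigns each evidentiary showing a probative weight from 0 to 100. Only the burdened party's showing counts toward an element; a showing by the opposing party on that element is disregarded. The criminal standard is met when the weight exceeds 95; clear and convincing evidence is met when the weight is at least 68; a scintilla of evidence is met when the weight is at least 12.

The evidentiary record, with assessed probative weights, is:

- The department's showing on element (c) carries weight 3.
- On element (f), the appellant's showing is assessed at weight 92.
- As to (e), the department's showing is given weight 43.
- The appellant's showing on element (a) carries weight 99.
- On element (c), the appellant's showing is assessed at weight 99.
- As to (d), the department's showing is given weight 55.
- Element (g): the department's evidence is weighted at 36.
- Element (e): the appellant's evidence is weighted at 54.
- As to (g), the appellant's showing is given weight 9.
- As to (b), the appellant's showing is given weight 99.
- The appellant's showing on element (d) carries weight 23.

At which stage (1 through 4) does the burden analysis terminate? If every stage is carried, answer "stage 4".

Stage 1 — burden on appellant; standard: the criminal standard (weight exceeds 95).
    (a): 99 > 95 [met]
    (b): 99 > 95 [met]
    (c): 99 (department's 3 disregarded) > 95 [met]
  Stage 1 is satisfied; the onus moves to the department.
Stage 2 — burden on department; standard: clear and convincing evidence (weight is at least 68).
    (d): 55 (appellant's 23 disregarded) < 68 [not met]
  Stage 2 not carried; the department fails its burden.
So the appellant prevails.

stage 2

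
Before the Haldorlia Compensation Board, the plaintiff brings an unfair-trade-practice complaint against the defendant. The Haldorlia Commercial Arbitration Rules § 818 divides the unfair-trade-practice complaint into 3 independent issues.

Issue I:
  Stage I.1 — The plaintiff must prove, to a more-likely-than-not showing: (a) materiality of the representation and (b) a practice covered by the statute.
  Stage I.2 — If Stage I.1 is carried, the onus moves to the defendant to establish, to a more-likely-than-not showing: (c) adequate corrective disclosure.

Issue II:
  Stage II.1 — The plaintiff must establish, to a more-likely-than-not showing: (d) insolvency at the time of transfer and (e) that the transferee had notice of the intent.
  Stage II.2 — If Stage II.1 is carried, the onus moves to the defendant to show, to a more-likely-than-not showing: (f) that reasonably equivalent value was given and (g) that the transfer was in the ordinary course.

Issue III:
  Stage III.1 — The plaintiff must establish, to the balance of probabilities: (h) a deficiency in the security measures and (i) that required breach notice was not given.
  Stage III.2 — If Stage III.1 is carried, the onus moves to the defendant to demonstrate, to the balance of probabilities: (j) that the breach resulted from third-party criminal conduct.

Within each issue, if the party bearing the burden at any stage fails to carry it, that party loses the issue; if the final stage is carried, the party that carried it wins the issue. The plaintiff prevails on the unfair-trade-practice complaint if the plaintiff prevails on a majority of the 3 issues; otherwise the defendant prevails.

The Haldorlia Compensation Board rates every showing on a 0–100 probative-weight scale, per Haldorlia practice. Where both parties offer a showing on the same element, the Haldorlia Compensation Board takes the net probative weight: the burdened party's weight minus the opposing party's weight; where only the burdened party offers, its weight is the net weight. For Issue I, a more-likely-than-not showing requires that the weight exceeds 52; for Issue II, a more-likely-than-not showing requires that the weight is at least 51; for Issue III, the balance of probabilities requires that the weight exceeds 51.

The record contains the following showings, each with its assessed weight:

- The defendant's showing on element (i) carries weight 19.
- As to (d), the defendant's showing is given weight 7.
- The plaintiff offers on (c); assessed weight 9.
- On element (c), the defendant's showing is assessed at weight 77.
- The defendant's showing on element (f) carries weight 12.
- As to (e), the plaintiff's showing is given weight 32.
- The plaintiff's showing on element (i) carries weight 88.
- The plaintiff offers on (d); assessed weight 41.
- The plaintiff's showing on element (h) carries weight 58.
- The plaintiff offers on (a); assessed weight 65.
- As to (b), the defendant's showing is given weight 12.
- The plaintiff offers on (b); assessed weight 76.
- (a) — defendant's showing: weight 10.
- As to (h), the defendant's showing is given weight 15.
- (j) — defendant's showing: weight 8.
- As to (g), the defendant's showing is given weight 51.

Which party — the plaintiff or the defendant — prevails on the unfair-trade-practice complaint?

— Issue I —
At Stage I.1 the plaintiff must meet a more-likely-than-not showing (weight exceeds 52): on (a) the weight is 65 less the opposing 10 gives net 55, which does exceed 52, so (a) meets the standard; on (b) the weight is 76 less the opposing 12 gives net 64, > 52, so (b) meets the standard.
  Stage I.1 carried; the burden shifts to the defendant.
At Stage I.2 the defendant must meet a more-likely-than-not showing (weight exceeds 52): on (c) the weight is 77 less the opposing 9 gives net 68, which does exceed 52, so (c) meets the standard.
  All elements met at the final stage.
All stages carried — the defendant prevails on this issue.
— Issue II —
At Stage II.1 the plaintiff must meet a more-likely-than-not showing (weight is at least 51): on (d) the weight is 41 less the opposing 7 gives net 34, which does not reach 51, so (d) does not meet the standard; on (e) the weight is 32, which does not reach 51, so (e) does not meet the standard.
  Not every element is met, so the plaintiff fails to carry Stage II.1.
The analysis ends at Stage II.1; the defendant prevails on this issue.
— Issue III —
Stage III.1 — burden on plaintiff; standard: the balance of probabilities (weight exceeds 51).
    (h): 58 − 15 = 43 ≤ 51 [not met]
    (i): 88 − 19 = 69 > 51 [met]
  Not every element is met, so the plaintiff fails to carry Stage III.1.
The analysis ends at Stage III.1; the defendant prevails on this issue.
Per-issue: Issue I → defendant; Issue II → defendant; Issue III → defendant. The plaintiff must prevail on a majority of issues; overall, the defendant prevails.

defendant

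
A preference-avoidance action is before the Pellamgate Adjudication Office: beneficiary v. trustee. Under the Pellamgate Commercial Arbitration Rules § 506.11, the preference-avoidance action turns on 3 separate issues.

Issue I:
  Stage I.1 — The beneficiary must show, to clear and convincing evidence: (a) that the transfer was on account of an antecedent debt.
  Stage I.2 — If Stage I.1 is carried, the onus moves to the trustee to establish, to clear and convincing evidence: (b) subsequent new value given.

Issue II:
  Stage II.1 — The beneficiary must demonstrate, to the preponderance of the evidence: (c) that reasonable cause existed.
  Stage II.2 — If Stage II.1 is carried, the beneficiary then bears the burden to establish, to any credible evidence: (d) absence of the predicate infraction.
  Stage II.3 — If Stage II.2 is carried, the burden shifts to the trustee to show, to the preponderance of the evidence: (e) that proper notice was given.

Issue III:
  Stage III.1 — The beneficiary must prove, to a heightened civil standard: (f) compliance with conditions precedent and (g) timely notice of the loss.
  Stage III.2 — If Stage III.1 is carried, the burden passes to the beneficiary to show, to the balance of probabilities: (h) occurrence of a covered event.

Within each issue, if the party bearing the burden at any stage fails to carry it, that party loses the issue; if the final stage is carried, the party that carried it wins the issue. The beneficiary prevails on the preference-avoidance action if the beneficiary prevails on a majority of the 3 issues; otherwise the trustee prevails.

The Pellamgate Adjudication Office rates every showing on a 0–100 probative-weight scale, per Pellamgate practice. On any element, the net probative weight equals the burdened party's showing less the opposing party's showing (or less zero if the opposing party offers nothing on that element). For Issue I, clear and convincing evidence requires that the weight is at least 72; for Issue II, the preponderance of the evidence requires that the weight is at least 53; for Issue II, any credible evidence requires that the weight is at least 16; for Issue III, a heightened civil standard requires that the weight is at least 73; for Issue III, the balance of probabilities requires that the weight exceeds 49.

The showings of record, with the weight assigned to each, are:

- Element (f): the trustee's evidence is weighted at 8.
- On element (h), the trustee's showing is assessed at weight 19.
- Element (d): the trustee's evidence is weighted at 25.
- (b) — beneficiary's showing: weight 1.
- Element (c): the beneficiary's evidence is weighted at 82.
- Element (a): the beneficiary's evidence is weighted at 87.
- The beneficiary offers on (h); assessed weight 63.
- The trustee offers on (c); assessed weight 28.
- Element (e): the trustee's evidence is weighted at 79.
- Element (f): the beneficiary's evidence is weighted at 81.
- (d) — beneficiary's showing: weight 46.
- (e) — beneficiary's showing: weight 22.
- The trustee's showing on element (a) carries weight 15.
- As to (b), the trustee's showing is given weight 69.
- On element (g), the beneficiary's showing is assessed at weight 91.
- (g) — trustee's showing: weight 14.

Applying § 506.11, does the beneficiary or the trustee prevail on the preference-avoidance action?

trustee

— Issue I —
Stage I.1 — burden on beneficiary; standard: clear and convincing evidence (weight is at least 72).
    (a): 87 − 15 = 72 ≥ 72 [met]
  All elements met. The burden passes to the trustee.
Stage I.2 — burden on trustee; standard: clear and convincing evidence (weight is at least 72).
    (b): 69 − 1 = 68 < 72 [not met]
  Stage I.2 not carried; the trustee fails its burden.
The analysis ends at Stage I.2; the beneficiary prevails on this issue.
— Issue II —
Stage II.1 — burden on beneficiary; standard: the preponderance of the evidence (weight is at least 53).
    (c): 82 − 28 = 54 ≥ 53 [met]
  Stage II.1 carried; the burden remains with the beneficiary.
Stage II.2 — burden on beneficiary; standard: any credible evidence (weight is at least 16).
    (d): 46 − 25 = 21 ≥ 16 [met]
  All elements met. The burden passes to the trustee.
Stage II.3 — burden on trustee; standard: the preponderance of the evidence (weight is at least 53).
    (e): 79 − 22 = 57 ≥ 53 [met]
  The trustee carries the last stage.
With every stage satisfied, the trustee prevails on this issue.
— Issue III —
Stage III.1 — burden on beneficiary; standard: a heightened civil standard (weight is at least 73).
    (f): 81 − 8 = 73 ≥ 73 [met]
    (g): 91 − 14 = 77 ≥ 73 [met]
  All elements met. The beneficiary retains the burden for Stage III.2.
Stage III.2 — burden on beneficiary; standard: the balance of probabilities (weight exceeds 49).
    (h): 63 − 19 = 44 ≤ 49 [not met]
  Not every element is met, so the beneficiary fails to carry Stage III.2.
The analysis ends at Stage III.2; the trustee prevails on this issue.
Per-issue: Issue I → beneficiary; Issue II → trustee; Issue III → trustee. The beneficiary must prevail on a majority of issues; overall, the trustee prevails.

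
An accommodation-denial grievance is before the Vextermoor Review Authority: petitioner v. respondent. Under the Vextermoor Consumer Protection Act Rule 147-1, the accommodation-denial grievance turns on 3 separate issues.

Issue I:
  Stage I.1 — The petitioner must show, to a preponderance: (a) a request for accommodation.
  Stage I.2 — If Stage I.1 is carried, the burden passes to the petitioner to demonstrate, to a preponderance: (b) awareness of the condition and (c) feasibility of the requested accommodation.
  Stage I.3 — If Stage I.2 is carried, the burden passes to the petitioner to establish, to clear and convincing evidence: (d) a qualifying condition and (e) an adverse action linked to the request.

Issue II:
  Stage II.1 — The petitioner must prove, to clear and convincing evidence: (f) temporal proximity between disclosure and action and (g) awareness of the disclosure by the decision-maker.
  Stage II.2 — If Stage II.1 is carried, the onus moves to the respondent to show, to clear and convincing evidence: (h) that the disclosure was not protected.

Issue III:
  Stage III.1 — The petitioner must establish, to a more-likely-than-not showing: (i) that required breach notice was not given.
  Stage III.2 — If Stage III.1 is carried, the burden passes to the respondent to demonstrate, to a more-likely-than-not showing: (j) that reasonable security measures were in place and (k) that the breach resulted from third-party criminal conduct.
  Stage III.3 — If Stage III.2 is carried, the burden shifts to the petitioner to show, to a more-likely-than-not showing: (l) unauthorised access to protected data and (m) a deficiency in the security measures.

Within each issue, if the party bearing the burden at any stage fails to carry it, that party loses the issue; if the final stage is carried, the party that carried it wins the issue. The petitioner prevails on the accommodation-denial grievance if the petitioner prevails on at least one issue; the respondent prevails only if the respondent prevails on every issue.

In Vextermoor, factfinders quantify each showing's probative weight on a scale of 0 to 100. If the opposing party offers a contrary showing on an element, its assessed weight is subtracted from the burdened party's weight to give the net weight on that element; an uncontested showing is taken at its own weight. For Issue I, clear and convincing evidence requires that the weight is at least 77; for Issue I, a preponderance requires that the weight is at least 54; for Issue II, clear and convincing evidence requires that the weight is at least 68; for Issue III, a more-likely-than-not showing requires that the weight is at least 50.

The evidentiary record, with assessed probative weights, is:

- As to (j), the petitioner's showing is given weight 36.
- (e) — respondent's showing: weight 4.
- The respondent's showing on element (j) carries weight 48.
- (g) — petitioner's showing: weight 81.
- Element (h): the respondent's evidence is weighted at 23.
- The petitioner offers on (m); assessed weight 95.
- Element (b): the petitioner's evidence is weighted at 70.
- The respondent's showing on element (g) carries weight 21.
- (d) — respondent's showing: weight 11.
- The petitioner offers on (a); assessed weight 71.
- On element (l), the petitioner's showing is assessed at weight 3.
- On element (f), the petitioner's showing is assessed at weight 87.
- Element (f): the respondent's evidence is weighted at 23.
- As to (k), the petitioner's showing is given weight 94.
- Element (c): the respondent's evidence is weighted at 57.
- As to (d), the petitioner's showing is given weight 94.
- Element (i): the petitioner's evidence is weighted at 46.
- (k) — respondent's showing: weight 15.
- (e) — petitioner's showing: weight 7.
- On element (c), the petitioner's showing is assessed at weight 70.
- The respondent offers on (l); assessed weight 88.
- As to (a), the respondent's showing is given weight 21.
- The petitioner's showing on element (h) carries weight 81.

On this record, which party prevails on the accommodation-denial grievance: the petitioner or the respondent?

— Issue I —
Stage I.1 — burden on petitioner; standard: a preponderance (weight is at least 54).
    (a): 71 − 21 = 50 < 54 [not met]
  Stage I.1 not carried; the petitioner fails its burden.
The respondent prevails on this issue.
— Issue II —
Stage II.1 (petitioner, clear and convincing evidence, weight is at least 68): (f) net 87−23=64 < 68 — fails; (g) net 81−21=60 < 68 — fails.
  The petitioner does not carry Stage II.1.
So the respondent prevails on this issue.
— Issue III —
Stage III.1 (petitioner, a more-likely-than-not showing, weight is at least 50): (i) 46 < 50 — fails.
  Not every element is met, so the petitioner fails to carry Stage III.1.
The respondent prevails on this issue.
Per-issue: Issue I → respondent; Issue II → respondent; Issue III → respondent. The petitioner must prevail on at least one issue; overall, the respondent prevails.

respondent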